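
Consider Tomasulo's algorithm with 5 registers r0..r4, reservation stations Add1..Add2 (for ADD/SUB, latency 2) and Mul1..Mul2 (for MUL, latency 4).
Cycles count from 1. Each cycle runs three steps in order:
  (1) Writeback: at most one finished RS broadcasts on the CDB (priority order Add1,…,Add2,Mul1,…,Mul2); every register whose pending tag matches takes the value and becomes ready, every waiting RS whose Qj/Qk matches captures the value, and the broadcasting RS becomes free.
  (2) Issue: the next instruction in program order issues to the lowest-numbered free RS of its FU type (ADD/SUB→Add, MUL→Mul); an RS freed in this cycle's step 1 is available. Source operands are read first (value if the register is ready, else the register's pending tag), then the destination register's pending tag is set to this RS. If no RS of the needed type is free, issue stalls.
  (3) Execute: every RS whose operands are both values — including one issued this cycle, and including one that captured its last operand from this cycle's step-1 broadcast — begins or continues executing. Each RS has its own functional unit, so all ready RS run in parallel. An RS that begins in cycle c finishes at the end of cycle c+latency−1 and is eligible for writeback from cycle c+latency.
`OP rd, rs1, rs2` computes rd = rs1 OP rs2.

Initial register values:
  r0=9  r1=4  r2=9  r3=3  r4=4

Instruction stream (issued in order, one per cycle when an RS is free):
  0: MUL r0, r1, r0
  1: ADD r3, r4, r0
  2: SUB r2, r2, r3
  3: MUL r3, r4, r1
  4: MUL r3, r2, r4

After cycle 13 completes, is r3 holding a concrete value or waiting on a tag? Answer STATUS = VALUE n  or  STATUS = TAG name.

cycle 1: issue MUL r0<-Mul1 // r0:Mul1,r1:4,r2:9,r3:3,r4:4
cycle 2: issue ADD r3<-Add1 // r0:Mul1,r1:4,r2:9,r3:Add1,r4:4
cycle 3: issue SUB r2<-Add2 // r0:Mul1,r1:4,r2:Add2,r3:Add1,r4:4
cycle 4: issue MUL r3<-Mul2 // r0:Mul1,r1:4,r2:Add2,r3:Mul2,r4:4
cycle 5: CDB Mul1=36; issue MUL r3<-Mul1 // r0:36,r1:4,r2:Add2,r3:Mul1,r4:4
cycle 6: - // r0:36,r1:4,r2:Add2,r3:Mul1,r4:4
cycle 7: CDB Add1=40 // r0:36,r1:4,r2:Add2,r3:Mul1,r4:4
cycle 8: CDB Mul2=16 // r0:36,r1:4,r2:Add2,r3:Mul1,r4:4
cycle 9: CDB Add2=-31 // r0:36,r1:4,r2:-31,r3:Mul1,r4:4
cycle 10: - // r0:36,r1:4,r2:-31,r3:Mul1,r4:4
cycle 11: - // r0:36,r1:4,r2:-31,r3:Mul1,r4:4
cycle 12: - // r0:36,r1:4,r2:-31,r3:Mul1,r4:4
cycle 13: CDB Mul1=-124 // r0:36,r1:4,r2:-31,r3:-124,r4:4

STATUS = VALUE -124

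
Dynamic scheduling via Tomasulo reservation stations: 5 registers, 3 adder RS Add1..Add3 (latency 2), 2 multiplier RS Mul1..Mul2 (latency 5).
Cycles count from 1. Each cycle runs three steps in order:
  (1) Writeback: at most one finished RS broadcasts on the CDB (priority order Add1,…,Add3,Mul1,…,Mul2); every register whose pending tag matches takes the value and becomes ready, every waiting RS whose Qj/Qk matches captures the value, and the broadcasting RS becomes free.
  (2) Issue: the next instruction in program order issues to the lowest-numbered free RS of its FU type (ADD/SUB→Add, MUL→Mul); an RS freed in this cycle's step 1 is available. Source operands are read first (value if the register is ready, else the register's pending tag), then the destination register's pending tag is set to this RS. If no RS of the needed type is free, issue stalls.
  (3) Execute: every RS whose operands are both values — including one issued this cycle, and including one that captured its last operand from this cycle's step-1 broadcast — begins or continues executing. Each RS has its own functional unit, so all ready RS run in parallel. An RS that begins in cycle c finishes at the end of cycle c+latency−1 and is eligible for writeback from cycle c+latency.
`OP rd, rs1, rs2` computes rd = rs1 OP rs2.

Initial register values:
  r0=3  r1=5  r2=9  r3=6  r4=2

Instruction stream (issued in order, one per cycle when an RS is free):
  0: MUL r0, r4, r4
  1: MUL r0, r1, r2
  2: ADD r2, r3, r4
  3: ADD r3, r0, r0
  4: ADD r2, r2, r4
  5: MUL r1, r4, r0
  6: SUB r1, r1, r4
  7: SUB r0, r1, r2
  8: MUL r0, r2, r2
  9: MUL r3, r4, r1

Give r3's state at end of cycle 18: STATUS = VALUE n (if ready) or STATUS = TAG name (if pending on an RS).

STATUS = TAG Mul1

cycle 1: issue MUL r0<-Mul1 // r0:Mul1,r1:5,r2:9,r3:6,r4:2
cycle 2: issue MUL r0<-Mul2 // r0:Mul2,r1:5,r2:9,r3:6,r4:2
cycle 3: issue ADD r2<-Add1 // r0:Mul2,r1:5,r2:Add1,r3:6,r4:2
cycle 4: issue ADD r3<-Add2 // r0:Mul2,r1:5,r2:Add1,r3:Add2,r4:2
cycle 5: CDB Add1=8; issue ADD r2<-Add1 // r0:Mul2,r1:5,r2:Add1,r3:Add2,r4:2
cycle 6: CDB Mul1=4; issue MUL r1<-Mul1 // r0:Mul2,r1:Mul1,r2:Add1,r3:Add2,r4:2
cycle 7: CDB Add1=10; issue SUB r1<-Add1 // r0:Mul2,r1:Add1,r2:10,r3:Add2,r4:2
cycle 8: CDB Mul2=45; issue SUB r0<-Add3 // r0:Add3,r1:Add1,r2:10,r3:Add2,r4:2
cycle 9: issue MUL r0<-Mul2 // r0:Mul2,r1:Add1,r2:10,r3:Add2,r4:2
cycle 10: CDB Add2=90; stall // r0:Mul2,r1:Add1,r2:10,r3:90,r4:2
cycle 11: stall // r0:Mul2,r1:Add1,r2:10,r3:90,r4:2
cycle 12: stall // r0:Mul2,r1:Add1,r2:10,r3:90,r4:2
cycle 13: CDB Mul1=90; issue MUL r3<-Mul1 // r0:Mul2,r1:Add1,r2:10,r3:Mul1,r4:2
cycle 14: CDB Mul2=100 // r0:100,r1:Add1,r2:10,r3:Mul1,r4:2
cycle 15: CDB Add1=88 // r0:100,r1:88,r2:10,r3:Mul1,r4:2
cycle 16: - // r0:100,r1:88,r2:10,r3:Mul1,r4:2
cycle 17: CDB Add3=78 // r0:100,r1:88,r2:10,r3:Mul1,r4:2
cycle 18: - // r0:100,r1:88,r2:10,r3:Mul1,r4:2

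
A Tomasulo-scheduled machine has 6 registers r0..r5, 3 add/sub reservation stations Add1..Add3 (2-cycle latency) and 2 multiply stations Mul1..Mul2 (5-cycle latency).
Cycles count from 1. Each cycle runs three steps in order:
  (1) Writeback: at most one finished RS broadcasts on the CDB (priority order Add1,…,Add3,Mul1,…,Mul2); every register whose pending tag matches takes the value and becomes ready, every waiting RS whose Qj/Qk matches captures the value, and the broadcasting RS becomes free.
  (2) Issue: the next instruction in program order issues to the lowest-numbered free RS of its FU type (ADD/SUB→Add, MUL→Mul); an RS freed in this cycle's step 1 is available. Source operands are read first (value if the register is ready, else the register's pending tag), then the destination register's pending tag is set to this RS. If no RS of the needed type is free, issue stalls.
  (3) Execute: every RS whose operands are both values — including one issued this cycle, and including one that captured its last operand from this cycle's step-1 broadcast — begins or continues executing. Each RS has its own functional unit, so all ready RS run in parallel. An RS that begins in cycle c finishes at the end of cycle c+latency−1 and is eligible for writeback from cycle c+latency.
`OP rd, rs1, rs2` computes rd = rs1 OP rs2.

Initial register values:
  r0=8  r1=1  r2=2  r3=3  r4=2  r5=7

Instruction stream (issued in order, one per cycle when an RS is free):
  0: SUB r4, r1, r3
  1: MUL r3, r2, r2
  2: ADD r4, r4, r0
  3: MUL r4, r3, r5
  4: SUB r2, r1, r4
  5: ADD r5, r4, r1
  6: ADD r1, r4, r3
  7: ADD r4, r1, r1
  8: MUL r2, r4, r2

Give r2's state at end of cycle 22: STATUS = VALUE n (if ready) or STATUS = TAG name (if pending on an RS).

STATUS = TAG Mul1

  c1: issue SUB r4<-Add1  regs: r0:8,r1:1,r2:2,r3:3,r4:Add1,r5:7
  c2: issue MUL r3<-Mul1  regs: r0:8,r1:1,r2:2,r3:Mul1,r4:Add1,r5:7
  c3: CDB Add1=-2; issue ADD r4<-Add1  regs: r0:8,r1:1,r2:2,r3:Mul1,r4:Add1,r5:7
  c4: issue MUL r4<-Mul2  regs: r0:8,r1:1,r2:2,r3:Mul1,r4:Mul2,r5:7
  c5: CDB Add1=6; issue SUB r2<-Add1  regs: r0:8,r1:1,r2:Add1,r3:Mul1,r4:Mul2,r5:7
  c6: issue ADD r5<-Add2  regs: r0:8,r1:1,r2:Add1,r3:Mul1,r4:Mul2,r5:Add2
  c7: CDB Mul1=4; issue ADD r1<-Add3  regs: r0:8,r1:Add3,r2:Add1,r3:4,r4:Mul2,r5:Add2
  c8: stall  regs: r0:8,r1:Add3,r2:Add1,r3:4,r4:Mul2,r5:Add2
  c9: stall  regs: r0:8,r1:Add3,r2:Add1,r3:4,r4:Mul2,r5:Add2
  c10: stall  regs: r0:8,r1:Add3,r2:Add1,r3:4,r4:Mul2,r5:Add2
  c11: stall  regs: r0:8,r1:Add3,r2:Add1,r3:4,r4:Mul2,r5:Add2
  c12: CDB Mul2=28; stall  regs: r0:8,r1:Add3,r2:Add1,r3:4,r4:28,r5:Add2
  c13: stall  regs: r0:8,r1:Add3,r2:Add1,r3:4,r4:28,r5:Add2
  c14: CDB Add1=-27; issue ADD r4<-Add1  regs: r0:8,r1:Add3,r2:-27,r3:4,r4:Add1,r5:Add2
  c15: CDB Add2=29; issue MUL r2<-Mul1  regs: r0:8,r1:Add3,r2:Mul1,r3:4,r4:Add1,r5:29
  c16: CDB Add3=32  regs: r0:8,r1:32,r2:Mul1,r3:4,r4:Add1,r5:29
  c17: -  regs: r0:8,r1:32,r2:Mul1,r3:4,r4:Add1,r5:29
  c18: CDB Add1=64  regs: r0:8,r1:32,r2:Mul1,r3:4,r4:64,r5:29
  c19: -  regs: r0:8,r1:32,r2:Mul1,r3:4,r4:64,r5:29
  c20: -  regs: r0:8,r1:32,r2:Mul1,r3:4,r4:64,r5:29
  c21: -  regs: r0:8,r1:32,r2:Mul1,r3:4,r4:64,r5:29
  c22: -  regs: r0:8,r1:32,r2:Mul1,r3:4,r4:64,r5:29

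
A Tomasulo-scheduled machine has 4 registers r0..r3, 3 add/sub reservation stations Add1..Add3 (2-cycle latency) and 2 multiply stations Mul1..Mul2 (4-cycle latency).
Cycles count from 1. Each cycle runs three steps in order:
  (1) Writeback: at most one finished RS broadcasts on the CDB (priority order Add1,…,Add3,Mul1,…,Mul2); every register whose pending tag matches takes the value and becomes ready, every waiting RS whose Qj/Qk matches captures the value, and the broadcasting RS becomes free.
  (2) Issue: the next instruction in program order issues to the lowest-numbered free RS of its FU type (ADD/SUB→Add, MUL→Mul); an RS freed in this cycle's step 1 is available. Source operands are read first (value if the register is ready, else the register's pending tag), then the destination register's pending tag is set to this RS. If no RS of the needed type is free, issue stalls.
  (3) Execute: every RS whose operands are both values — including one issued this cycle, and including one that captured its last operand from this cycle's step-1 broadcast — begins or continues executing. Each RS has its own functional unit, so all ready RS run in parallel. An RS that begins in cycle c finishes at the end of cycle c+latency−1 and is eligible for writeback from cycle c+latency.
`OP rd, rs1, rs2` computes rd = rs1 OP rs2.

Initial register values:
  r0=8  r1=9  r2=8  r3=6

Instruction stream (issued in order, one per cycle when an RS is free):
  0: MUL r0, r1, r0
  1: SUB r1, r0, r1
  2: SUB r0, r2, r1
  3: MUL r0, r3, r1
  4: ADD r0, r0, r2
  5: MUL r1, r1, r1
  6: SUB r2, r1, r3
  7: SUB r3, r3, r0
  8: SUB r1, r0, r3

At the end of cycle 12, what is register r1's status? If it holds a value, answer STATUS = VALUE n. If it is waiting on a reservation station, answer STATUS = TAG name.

STATUS = VALUE 3969

c1: issue MUL r0<-Mul1 | r0:Mul1,r1:9,r2:8,r3:6
c2: issue SUB r1<-Add1 | r0:Mul1,r1:Add1,r2:8,r3:6
c3: issue SUB r0<-Add2 | r0:Add2,r1:Add1,r2:8,r3:6
c4: issue MUL r0<-Mul2 | r0:Mul2,r1:Add1,r2:8,r3:6
c5: CDB Mul1=72; issue ADD r0<-Add3 | r0:Add3,r1:Add1,r2:8,r3:6
c6: issue MUL r1<-Mul1 | r0:Add3,r1:Mul1,r2:8,r3:6
c7: CDB Add1=63; issue SUB r2<-Add1 | r0:Add3,r1:Mul1,r2:Add1,r3:6
c8: stall | r0:Add3,r1:Mul1,r2:Add1,r3:6
c9: CDB Add2=-55; issue SUB r3<-Add2 | r0:Add3,r1:Mul1,r2:Add1,r3:Add2
c10: stall | r0:Add3,r1:Mul1,r2:Add1,r3:Add2
c11: CDB Mul1=3969; stall | r0:Add3,r1:3969,r2:Add1,r3:Add2
c12: CDB Mul2=378; stall | r0:Add3,r1:3969,r2:Add1,r3:Add2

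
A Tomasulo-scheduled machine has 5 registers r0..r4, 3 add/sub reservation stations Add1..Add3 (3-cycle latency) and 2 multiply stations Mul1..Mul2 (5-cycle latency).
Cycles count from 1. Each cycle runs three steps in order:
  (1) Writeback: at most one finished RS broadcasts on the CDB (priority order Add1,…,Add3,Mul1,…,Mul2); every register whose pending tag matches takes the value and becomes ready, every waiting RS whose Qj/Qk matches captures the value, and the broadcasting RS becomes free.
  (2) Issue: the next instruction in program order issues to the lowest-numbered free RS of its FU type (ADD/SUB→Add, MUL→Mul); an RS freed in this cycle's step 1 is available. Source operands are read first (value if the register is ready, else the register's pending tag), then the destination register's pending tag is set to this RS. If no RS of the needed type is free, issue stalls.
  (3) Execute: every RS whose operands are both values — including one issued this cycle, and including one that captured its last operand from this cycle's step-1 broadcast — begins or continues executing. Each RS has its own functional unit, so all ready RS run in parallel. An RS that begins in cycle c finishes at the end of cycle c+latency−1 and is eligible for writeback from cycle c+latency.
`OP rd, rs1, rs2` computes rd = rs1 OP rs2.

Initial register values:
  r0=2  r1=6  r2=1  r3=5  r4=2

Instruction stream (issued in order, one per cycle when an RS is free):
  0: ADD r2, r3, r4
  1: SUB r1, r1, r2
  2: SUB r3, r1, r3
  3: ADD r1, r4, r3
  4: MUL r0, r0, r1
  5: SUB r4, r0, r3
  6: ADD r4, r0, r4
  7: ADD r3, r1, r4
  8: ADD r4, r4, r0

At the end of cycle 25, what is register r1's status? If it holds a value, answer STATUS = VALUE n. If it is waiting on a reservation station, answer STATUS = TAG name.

c1: issue ADD r2<-Add1 | r0:2,r1:6,r2:Add1,r3:5,r4:2
c2: issue SUB r1<-Add2 | r0:2,r1:Add2,r2:Add1,r3:5,r4:2
c3: issue SUB r3<-Add3 | r0:2,r1:Add2,r2:Add1,r3:Add3,r4:2
c4: CDB Add1=7; issue ADD r1<-Add1 | r0:2,r1:Add1,r2:7,r3:Add3,r4:2
c5: issue MUL r0<-Mul1 | r0:Mul1,r1:Add1,r2:7,r3:Add3,r4:2
c6: stall | r0:Mul1,r1:Add1,r2:7,r3:Add3,r4:2
c7: CDB Add2=-1; issue SUB r4<-Add2 | r0:Mul1,r1:Add1,r2:7,r3:Add3,r4:Add2
c8: stall | r0:Mul1,r1:Add1,r2:7,r3:Add3,r4:Add2
c9: stall | r0:Mul1,r1:Add1,r2:7,r3:Add3,r4:Add2
c10: CDB Add3=-6; issue ADD r4<-Add3 | r0:Mul1,r1:Add1,r2:7,r3:-6,r4:Add3
c11: stall | r0:Mul1,r1:Add1,r2:7,r3:-6,r4:Add3
c12: stall | r0:Mul1,r1:Add1,r2:7,r3:-6,r4:Add3
c13: CDB Add1=-4; issue ADD r3<-Add1 | r0:Mul1,r1:-4,r2:7,r3:Add1,r4:Add3
c14: stall | r0:Mul1,r1:-4,r2:7,r3:Add1,r4:Add3
c15: stall | r0:Mul1,r1:-4,r2:7,r3:Add1,r4:Add3
c16: stall | r0:Mul1,r1:-4,r2:7,r3:Add1,r4:Add3
c17: stall | r0:Mul1,r1:-4,r2:7,r3:Add1,r4:Add3
c18: CDB Mul1=-8; stall | r0:-8,r1:-4,r2:7,r3:Add1,r4:Add3
c19: stall | r0:-8,r1:-4,r2:7,r3:Add1,r4:Add3
c20: stall | r0:-8,r1:-4,r2:7,r3:Add1,r4:Add3
c21: CDB Add2=-2; issue ADD r4<-Add2 | r0:-8,r1:-4,r2:7,r3:Add1,r4:Add2
c22: - | r0:-8,r1:-4,r2:7,r3:Add1,r4:Add2
c23: - | r0:-8,r1:-4,r2:7,r3:Add1,r4:Add2
c24: CDB Add3=-10 | r0:-8,r1:-4,r2:7,r3:Add1,r4:Add2
c25: - | r0:-8,r1:-4,r2:7,r3:Add1,r4:Add2

STATUS = VALUE -4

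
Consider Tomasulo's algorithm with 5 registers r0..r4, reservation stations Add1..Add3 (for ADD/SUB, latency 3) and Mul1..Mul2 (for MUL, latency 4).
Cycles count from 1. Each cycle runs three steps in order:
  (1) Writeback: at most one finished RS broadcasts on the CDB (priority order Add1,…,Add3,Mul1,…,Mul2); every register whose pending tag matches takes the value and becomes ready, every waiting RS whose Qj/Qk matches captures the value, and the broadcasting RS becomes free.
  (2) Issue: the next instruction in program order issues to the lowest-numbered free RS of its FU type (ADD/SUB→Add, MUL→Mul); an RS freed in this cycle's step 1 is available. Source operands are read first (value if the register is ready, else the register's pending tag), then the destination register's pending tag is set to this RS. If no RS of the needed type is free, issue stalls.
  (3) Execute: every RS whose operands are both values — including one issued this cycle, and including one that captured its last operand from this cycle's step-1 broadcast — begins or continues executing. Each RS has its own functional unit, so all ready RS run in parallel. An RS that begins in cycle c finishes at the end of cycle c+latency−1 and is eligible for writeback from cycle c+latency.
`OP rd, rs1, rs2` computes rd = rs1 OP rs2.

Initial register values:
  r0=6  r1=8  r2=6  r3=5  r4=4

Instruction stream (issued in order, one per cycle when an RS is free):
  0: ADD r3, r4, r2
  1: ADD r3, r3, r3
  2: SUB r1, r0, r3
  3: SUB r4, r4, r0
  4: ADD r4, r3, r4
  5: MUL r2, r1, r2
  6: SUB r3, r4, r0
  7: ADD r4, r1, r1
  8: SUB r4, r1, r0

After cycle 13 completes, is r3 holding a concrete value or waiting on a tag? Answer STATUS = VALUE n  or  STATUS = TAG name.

STATUS = TAG Add2

c1: issue ADD r3<-Add1 | r0:6,r1:8,r2:6,r3:Add1,r4:4
c2: issue ADD r3<-Add2 | r0:6,r1:8,r2:6,r3:Add2,r4:4
c3: issue SUB r1<-Add3 | r0:6,r1:Add3,r2:6,r3:Add2,r4:4
c4: CDB Add1=10; issue SUB r4<-Add1 | r0:6,r1:Add3,r2:6,r3:Add2,r4:Add1
c5: stall | r0:6,r1:Add3,r2:6,r3:Add2,r4:Add1
c6: stall | r0:6,r1:Add3,r2:6,r3:Add2,r4:Add1
c7: CDB Add1=-2; issue ADD r4<-Add1 | r0:6,r1:Add3,r2:6,r3:Add2,r4:Add1
c8: CDB Add2=20; issue MUL r2<-Mul1 | r0:6,r1:Add3,r2:Mul1,r3:20,r4:Add1
c9: issue SUB r3<-Add2 | r0:6,r1:Add3,r2:Mul1,r3:Add2,r4:Add1
c10: stall | r0:6,r1:Add3,r2:Mul1,r3:Add2,r4:Add1
c11: CDB Add1=18; issue ADD r4<-Add1 | r0:6,r1:Add3,r2:Mul1,r3:Add2,r4:Add1
c12: CDB Add3=-14; issue SUB r4<-Add3 | r0:6,r1:-14,r2:Mul1,r3:Add2,r4:Add3
c13: - | r0:6,r1:-14,r2:Mul1,r3:Add2,r4:Add3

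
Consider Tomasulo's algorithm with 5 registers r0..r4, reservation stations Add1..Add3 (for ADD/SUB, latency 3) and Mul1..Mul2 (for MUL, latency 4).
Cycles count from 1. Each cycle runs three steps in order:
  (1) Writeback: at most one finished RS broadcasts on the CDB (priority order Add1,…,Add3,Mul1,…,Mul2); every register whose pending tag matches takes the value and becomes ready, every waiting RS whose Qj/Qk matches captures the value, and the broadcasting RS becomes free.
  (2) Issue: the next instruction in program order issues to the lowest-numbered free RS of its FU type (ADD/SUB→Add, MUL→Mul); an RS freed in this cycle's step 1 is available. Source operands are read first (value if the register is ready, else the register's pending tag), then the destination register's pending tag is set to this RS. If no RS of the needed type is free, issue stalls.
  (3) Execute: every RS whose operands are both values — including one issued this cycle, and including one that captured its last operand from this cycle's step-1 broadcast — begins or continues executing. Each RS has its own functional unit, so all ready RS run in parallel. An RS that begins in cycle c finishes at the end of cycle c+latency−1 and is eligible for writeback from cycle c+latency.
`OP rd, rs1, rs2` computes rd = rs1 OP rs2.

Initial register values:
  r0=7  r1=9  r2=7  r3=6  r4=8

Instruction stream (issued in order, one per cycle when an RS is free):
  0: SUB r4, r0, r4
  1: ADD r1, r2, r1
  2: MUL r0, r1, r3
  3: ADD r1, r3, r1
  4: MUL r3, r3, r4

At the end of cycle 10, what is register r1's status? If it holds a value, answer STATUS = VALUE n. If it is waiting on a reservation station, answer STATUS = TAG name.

STATUS = VALUE 22

c1: issue SUB r4<-Add1 | r0:7,r1:9,r2:7,r3:6,r4:Add1
c2: issue ADD r1<-Add2 | r0:7,r1:Add2,r2:7,r3:6,r4:Add1
c3: issue MUL r0<-Mul1 | r0:Mul1,r1:Add2,r2:7,r3:6,r4:Add1
c4: CDB Add1=-1; issue ADD r1<-Add1 | r0:Mul1,r1:Add1,r2:7,r3:6,r4:-1
c5: CDB Add2=16; issue MUL r3<-Mul2 | r0:Mul1,r1:Add1,r2:7,r3:Mul2,r4:-1
c6: - | r0:Mul1,r1:Add1,r2:7,r3:Mul2,r4:-1
c7: - | r0:Mul1,r1:Add1,r2:7,r3:Mul2,r4:-1
c8: CDB Add1=22 | r0:Mul1,r1:22,r2:7,r3:Mul2,r4:-1
c9: CDB Mul1=96 | r0:96,r1:22,r2:7,r3:Mul2,r4:-1
c10: CDB Mul2=-6 | r0:96,r1:22,r2:7,r3:-6,r4:-1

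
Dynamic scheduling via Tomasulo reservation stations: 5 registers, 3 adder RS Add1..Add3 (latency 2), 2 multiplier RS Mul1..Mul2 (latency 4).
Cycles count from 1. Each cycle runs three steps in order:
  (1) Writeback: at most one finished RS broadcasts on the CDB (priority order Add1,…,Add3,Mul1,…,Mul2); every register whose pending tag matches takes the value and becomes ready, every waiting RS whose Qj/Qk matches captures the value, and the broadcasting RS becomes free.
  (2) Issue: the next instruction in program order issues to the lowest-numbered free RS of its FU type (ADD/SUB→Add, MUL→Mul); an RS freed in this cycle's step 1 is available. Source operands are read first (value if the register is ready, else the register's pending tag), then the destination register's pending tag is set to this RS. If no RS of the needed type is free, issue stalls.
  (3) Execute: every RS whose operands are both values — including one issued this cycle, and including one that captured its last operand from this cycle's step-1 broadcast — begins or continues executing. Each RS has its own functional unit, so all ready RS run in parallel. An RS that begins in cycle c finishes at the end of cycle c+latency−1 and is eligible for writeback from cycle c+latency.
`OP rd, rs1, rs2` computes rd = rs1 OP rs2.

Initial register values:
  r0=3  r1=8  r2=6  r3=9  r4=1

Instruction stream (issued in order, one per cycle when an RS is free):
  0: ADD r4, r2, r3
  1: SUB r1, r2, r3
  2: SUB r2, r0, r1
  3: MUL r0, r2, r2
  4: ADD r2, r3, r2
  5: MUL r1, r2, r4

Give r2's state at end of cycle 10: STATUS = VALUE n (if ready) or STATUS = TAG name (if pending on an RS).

STATUS = VALUE 15

cycle 1: issue ADD r4<-Add1 // r0:3,r1:8,r2:6,r3:9,r4:Add1
cycle 2: issue SUB r1<-Add2 // r0:3,r1:Add2,r2:6,r3:9,r4:Add1
cycle 3: CDB Add1=15; issue SUB r2<-Add1 // r0:3,r1:Add2,r2:Add1,r3:9,r4:15
cycle 4: CDB Add2=-3; issue MUL r0<-Mul1 // r0:Mul1,r1:-3,r2:Add1,r3:9,r4:15
cycle 5: issue ADD r2<-Add2 // r0:Mul1,r1:-3,r2:Add2,r3:9,r4:15
cycle 6: CDB Add1=6; issue MUL r1<-Mul2 // r0:Mul1,r1:Mul2,r2:Add2,r3:9,r4:15
cycle 7: - // r0:Mul1,r1:Mul2,r2:Add2,r3:9,r4:15
cycle 8: CDB Add2=15 // r0:Mul1,r1:Mul2,r2:15,r3:9,r4:15
cycle 9: - // r0:Mul1,r1:Mul2,r2:15,r3:9,r4:15
cycle 10: CDB Mul1=36 // r0:36,r1:Mul2,r2:15,r3:9,r4:15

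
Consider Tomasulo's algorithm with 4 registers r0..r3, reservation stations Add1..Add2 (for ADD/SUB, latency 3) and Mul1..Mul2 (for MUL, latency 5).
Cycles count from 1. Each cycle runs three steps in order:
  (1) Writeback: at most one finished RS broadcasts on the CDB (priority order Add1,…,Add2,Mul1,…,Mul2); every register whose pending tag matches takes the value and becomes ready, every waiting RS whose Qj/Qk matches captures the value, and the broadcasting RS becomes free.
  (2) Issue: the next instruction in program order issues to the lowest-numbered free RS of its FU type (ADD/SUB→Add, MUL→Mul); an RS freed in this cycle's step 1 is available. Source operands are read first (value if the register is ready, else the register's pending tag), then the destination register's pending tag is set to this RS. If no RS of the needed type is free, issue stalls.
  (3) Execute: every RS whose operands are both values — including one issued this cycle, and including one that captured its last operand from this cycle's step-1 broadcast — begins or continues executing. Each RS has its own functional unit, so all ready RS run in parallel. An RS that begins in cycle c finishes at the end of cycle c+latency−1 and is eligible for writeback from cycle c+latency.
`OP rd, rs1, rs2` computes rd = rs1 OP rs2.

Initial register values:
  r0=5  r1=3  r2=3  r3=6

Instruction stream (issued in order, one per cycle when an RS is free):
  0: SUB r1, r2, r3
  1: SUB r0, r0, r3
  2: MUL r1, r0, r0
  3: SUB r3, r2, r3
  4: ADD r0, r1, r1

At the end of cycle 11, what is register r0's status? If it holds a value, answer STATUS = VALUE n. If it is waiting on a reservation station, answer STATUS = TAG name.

STATUS = TAG Add2

c1: issue SUB r1<-Add1 | r0:5,r1:Add1,r2:3,r3:6
c2: issue SUB r0<-Add2 | r0:Add2,r1:Add1,r2:3,r3:6
c3: issue MUL r1<-Mul1 | r0:Add2,r1:Mul1,r2:3,r3:6
c4: CDB Add1=-3; issue SUB r3<-Add1 | r0:Add2,r1:Mul1,r2:3,r3:Add1
c5: CDB Add2=-1; issue ADD r0<-Add2 | r0:Add2,r1:Mul1,r2:3,r3:Add1
c6: - | r0:Add2,r1:Mul1,r2:3,r3:Add1
c7: CDB Add1=-3 | r0:Add2,r1:Mul1,r2:3,r3:-3
c8: - | r0:Add2,r1:Mul1,r2:3,r3:-3
c9: - | r0:Add2,r1:Mul1,r2:3,r3:-3
c10: CDB Mul1=1 | r0:Add2,r1:1,r2:3,r3:-3
c11: - | r0:Add2,r1:1,r2:3,r3:-3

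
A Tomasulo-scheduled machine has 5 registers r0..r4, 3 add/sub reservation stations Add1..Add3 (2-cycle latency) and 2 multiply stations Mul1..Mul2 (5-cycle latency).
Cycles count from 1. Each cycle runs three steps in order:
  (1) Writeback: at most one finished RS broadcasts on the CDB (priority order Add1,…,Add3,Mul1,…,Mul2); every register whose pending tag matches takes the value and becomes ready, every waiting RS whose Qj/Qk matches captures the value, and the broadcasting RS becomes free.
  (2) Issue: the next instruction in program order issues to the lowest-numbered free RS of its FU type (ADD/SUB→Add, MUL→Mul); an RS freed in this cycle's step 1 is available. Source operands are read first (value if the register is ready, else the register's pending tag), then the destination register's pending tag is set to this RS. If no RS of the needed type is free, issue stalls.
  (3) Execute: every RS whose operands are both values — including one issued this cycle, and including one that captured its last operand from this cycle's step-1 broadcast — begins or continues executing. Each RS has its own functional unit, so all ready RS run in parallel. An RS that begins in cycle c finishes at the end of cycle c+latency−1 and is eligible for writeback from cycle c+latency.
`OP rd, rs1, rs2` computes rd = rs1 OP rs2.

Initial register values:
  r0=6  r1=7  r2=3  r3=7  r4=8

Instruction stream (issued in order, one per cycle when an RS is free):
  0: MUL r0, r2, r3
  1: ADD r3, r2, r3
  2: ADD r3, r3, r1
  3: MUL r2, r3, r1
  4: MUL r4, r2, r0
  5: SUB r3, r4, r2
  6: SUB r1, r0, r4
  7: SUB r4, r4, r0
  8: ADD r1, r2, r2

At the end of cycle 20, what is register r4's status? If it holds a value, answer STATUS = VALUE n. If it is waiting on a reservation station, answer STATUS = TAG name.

STATUS = TAG Add3

cycle 1: issue MUL r0<-Mul1 // r0:Mul1,r1:7,r2:3,r3:7,r4:8
cycle 2: issue ADD r3<-Add1 // r0:Mul1,r1:7,r2:3,r3:Add1,r4:8
cycle 3: issue ADD r3<-Add2 // r0:Mul1,r1:7,r2:3,r3:Add2,r4:8
cycle 4: CDB Add1=10; issue MUL r2<-Mul2 // r0:Mul1,r1:7,r2:Mul2,r3:Add2,r4:8
cycle 5: stall // r0:Mul1,r1:7,r2:Mul2,r3:Add2,r4:8
cycle 6: CDB Add2=17; stall // r0:Mul1,r1:7,r2:Mul2,r3:17,r4:8
cycle 7: CDB Mul1=21; issue MUL r4<-Mul1 // r0:21,r1:7,r2:Mul2,r3:17,r4:Mul1
cycle 8: issue SUB r3<-Add1 // r0:21,r1:7,r2:Mul2,r3:Add1,r4:Mul1
cycle 9: issue SUB r1<-Add2 // r0:21,r1:Add2,r2:Mul2,r3:Add1,r4:Mul1
cycle 10: issue SUB r4<-Add3 // r0:21,r1:Add2,r2:Mul2,r3:Add1,r4:Add3
cycle 11: CDB Mul2=119; stall // r0:21,r1:Add2,r2:119,r3:Add1,r4:Add3
cycle 12: stall // r0:21,r1:Add2,r2:119,r3:Add1,r4:Add3
cycle 13: stall // r0:21,r1:Add2,r2:119,r3:Add1,r4:Add3
cycle 14: stall // r0:21,r1:Add2,r2:119,r3:Add1,r4:Add3
cycle 15: stall // r0:21,r1:Add2,r2:119,r3:Add1,r4:Add3
cycle 16: CDB Mul1=2499; stall // r0:21,r1:Add2,r2:119,r3:Add1,r4:Add3
cycle 17: stall // r0:21,r1:Add2,r2:119,r3:Add1,r4:Add3
cycle 18: CDB Add1=2380; issue ADD r1<-Add1 // r0:21,r1:Add1,r2:119,r3:2380,r4:Add3
cycle 19: CDB Add2=-2478 // r0:21,r1:Add1,r2:119,r3:2380,r4:Add3
cycle 20: CDB Add1=238 // r0:21,r1:238,r2:119,r3:2380,r4:Add3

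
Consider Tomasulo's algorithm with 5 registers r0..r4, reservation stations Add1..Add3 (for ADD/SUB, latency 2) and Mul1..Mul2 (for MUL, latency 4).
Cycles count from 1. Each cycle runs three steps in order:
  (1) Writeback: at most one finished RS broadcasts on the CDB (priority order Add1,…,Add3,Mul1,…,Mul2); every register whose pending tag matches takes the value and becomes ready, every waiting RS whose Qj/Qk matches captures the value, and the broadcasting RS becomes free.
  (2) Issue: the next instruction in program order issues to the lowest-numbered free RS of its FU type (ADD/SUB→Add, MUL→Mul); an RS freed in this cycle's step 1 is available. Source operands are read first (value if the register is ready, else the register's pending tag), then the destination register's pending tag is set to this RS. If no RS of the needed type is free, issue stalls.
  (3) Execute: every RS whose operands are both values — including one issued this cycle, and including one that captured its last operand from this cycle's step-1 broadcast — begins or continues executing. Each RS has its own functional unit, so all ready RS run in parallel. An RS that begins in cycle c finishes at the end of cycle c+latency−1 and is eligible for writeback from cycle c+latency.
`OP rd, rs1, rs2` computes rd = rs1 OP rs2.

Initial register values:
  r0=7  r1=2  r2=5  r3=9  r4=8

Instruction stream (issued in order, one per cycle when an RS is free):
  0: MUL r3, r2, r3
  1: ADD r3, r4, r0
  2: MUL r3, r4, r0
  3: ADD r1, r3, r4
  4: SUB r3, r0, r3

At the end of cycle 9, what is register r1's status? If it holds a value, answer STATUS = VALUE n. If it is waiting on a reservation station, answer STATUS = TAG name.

c1: issue MUL r3<-Mul1 | r0:7,r1:2,r2:5,r3:Mul1,r4:8
c2: issue ADD r3<-Add1 | r0:7,r1:2,r2:5,r3:Add1,r4:8
c3: issue MUL r3<-Mul2 | r0:7,r1:2,r2:5,r3:Mul2,r4:8
c4: CDB Add1=15; issue ADD r1<-Add1 | r0:7,r1:Add1,r2:5,r3:Mul2,r4:8
c5: CDB Mul1=45; issue SUB r3<-Add2 | r0:7,r1:Add1,r2:5,r3:Add2,r4:8
c6: - | r0:7,r1:Add1,r2:5,r3:Add2,r4:8
c7: CDB Mul2=56 | r0:7,r1:Add1,r2:5,r3:Add2,r4:8
c8: - | r0:7,r1:Add1,r2:5,r3:Add2,r4:8
c9: CDB Add1=64 | r0:7,r1:64,r2:5,r3:Add2,r4:8

STATUS = VALUE 64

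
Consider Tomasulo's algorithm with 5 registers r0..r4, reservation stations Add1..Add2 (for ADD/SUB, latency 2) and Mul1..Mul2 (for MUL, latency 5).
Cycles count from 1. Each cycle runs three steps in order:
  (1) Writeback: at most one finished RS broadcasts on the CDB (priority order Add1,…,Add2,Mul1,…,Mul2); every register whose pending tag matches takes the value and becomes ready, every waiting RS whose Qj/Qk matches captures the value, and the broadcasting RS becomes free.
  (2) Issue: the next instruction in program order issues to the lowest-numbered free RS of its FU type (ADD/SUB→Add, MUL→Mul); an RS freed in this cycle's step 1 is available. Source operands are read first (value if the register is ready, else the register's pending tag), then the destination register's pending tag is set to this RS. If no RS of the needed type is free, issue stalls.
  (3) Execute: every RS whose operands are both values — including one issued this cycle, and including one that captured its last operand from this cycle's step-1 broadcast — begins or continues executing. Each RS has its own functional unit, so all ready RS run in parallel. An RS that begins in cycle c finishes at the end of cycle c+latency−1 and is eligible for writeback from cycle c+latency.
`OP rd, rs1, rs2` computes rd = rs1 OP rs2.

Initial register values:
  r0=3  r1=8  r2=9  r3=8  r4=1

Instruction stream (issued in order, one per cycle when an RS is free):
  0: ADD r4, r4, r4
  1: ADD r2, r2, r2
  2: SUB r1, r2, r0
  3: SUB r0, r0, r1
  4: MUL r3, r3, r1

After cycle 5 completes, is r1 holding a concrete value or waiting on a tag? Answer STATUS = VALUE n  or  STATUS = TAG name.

c1: issue ADD r4<-Add1 | r0:3,r1:8,r2:9,r3:8,r4:Add1
c2: issue ADD r2<-Add2 | r0:3,r1:8,r2:Add2,r3:8,r4:Add1
c3: CDB Add1=2; issue SUB r1<-Add1 | r0:3,r1:Add1,r2:Add2,r3:8,r4:2
c4: CDB Add2=18; issue SUB r0<-Add2 | r0:Add2,r1:Add1,r2:18,r3:8,r4:2
c5: issue MUL r3<-Mul1 | r0:Add2,r1:Add1,r2:18,r3:Mul1,r4:2

STATUS = TAG Add1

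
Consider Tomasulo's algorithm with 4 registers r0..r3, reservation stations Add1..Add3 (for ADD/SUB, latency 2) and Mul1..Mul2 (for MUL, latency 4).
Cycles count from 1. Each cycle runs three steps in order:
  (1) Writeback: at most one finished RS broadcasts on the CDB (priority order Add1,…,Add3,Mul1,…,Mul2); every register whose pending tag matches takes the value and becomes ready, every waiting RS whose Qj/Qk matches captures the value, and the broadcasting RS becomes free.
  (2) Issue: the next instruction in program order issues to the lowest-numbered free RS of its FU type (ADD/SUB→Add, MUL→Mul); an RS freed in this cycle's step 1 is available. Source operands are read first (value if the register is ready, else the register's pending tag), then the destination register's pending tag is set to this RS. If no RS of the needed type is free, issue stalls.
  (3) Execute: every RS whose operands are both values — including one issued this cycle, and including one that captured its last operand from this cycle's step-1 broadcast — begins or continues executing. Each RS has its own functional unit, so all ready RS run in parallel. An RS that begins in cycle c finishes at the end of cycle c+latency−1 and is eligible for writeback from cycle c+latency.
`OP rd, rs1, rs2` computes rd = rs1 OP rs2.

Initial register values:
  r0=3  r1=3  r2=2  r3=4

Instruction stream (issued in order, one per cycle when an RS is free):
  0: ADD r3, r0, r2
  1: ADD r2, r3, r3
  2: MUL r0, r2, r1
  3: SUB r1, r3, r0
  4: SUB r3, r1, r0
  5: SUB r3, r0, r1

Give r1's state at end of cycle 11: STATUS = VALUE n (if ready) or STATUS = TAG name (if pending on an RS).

STATUS = VALUE -25

  c1: issue ADD r3<-Add1  regs: r0:3,r1:3,r2:2,r3:Add1
  c2: issue ADD r2<-Add2  regs: r0:3,r1:3,r2:Add2,r3:Add1
  c3: CDB Add1=5; issue MUL r0<-Mul1  regs: r0:Mul1,r1:3,r2:Add2,r3:5
  c4: issue SUB r1<-Add1  regs: r0:Mul1,r1:Add1,r2:Add2,r3:5
  c5: CDB Add2=10; issue SUB r3<-Add2  regs: r0:Mul1,r1:Add1,r2:10,r3:Add2
  c6: issue SUB r3<-Add3  regs: r0:Mul1,r1:Add1,r2:10,r3:Add3
  c7: -  regs: r0:Mul1,r1:Add1,r2:10,r3:Add3
  c8: -  regs: r0:Mul1,r1:Add1,r2:10,r3:Add3
  c9: CDB Mul1=30  regs: r0:30,r1:Add1,r2:10,r3:Add3
  c10: -  regs: r0:30,r1:Add1,r2:10,r3:Add3
  c11: CDB Add1=-25  regs: r0:30,r1:-25,r2:10,r3:Add3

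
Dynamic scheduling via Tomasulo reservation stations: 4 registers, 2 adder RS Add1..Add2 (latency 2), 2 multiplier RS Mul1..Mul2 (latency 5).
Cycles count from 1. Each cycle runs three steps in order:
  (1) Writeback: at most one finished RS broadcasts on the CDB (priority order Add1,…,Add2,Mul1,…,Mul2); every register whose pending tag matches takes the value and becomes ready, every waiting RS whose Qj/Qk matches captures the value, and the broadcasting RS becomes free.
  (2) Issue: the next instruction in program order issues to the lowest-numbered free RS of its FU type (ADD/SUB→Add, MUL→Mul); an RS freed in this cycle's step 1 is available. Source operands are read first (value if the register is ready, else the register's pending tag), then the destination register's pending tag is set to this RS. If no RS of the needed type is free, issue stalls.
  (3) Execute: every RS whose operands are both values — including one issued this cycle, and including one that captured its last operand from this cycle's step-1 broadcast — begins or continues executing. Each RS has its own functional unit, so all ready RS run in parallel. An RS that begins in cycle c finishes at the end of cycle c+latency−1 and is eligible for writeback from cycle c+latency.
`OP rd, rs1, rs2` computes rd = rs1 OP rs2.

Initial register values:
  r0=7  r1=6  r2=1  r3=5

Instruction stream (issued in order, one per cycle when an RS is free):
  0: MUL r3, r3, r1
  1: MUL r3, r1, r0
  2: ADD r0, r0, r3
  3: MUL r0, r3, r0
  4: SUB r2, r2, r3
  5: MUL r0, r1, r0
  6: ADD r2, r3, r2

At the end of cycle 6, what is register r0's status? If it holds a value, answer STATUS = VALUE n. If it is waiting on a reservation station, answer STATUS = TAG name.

STATUS = TAG Mul1

cycle 1: issue MUL r3<-Mul1 // r0:7,r1:6,r2:1,r3:Mul1
cycle 2: issue MUL r3<-Mul2 // r0:7,r1:6,r2:1,r3:Mul2
cycle 3: issue ADD r0<-Add1 // r0:Add1,r1:6,r2:1,r3:Mul2
cycle 4: stall // r0:Add1,r1:6,r2:1,r3:Mul2
cycle 5: stall // r0:Add1,r1:6,r2:1,r3:Mul2
cycle 6: CDB Mul1=30; issue MUL r0<-Mul1 // r0:Mul1,r1:6,r2:1,r3:Mul2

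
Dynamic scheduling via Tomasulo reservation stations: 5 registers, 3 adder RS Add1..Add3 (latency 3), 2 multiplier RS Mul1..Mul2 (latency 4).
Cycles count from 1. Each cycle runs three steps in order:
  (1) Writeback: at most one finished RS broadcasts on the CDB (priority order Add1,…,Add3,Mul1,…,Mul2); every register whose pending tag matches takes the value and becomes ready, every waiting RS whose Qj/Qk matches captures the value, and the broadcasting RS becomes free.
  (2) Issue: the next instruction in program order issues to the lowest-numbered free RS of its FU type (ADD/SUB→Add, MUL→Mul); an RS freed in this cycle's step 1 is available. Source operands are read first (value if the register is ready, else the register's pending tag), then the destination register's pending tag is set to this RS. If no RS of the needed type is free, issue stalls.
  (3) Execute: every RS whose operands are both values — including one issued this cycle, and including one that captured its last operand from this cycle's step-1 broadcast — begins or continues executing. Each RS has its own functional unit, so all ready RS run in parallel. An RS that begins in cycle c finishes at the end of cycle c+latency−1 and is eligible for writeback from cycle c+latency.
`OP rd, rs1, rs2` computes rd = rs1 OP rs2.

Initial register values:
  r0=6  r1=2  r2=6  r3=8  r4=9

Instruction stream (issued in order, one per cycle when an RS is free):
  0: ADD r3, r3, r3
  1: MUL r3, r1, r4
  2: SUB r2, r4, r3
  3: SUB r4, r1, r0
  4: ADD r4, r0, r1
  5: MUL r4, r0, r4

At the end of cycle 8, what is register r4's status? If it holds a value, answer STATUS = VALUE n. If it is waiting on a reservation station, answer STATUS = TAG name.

STATUS = TAG Mul1

c1: issue ADD r3<-Add1 | r0:6,r1:2,r2:6,r3:Add1,r4:9
c2: issue MUL r3<-Mul1 | r0:6,r1:2,r2:6,r3:Mul1,r4:9
c3: issue SUB r2<-Add2 | r0:6,r1:2,r2:Add2,r3:Mul1,r4:9
c4: CDB Add1=16; issue SUB r4<-Add1 | r0:6,r1:2,r2:Add2,r3:Mul1,r4:Add1
c5: issue ADD r4<-Add3 | r0:6,r1:2,r2:Add2,r3:Mul1,r4:Add3
c6: CDB Mul1=18; issue MUL r4<-Mul1 | r0:6,r1:2,r2:Add2,r3:18,r4:Mul1
c7: CDB Add1=-4 | r0:6,r1:2,r2:Add2,r3:18,r4:Mul1
c8: CDB Add3=8 | r0:6,r1:2,r2:Add2,r3:18,r4:Mul1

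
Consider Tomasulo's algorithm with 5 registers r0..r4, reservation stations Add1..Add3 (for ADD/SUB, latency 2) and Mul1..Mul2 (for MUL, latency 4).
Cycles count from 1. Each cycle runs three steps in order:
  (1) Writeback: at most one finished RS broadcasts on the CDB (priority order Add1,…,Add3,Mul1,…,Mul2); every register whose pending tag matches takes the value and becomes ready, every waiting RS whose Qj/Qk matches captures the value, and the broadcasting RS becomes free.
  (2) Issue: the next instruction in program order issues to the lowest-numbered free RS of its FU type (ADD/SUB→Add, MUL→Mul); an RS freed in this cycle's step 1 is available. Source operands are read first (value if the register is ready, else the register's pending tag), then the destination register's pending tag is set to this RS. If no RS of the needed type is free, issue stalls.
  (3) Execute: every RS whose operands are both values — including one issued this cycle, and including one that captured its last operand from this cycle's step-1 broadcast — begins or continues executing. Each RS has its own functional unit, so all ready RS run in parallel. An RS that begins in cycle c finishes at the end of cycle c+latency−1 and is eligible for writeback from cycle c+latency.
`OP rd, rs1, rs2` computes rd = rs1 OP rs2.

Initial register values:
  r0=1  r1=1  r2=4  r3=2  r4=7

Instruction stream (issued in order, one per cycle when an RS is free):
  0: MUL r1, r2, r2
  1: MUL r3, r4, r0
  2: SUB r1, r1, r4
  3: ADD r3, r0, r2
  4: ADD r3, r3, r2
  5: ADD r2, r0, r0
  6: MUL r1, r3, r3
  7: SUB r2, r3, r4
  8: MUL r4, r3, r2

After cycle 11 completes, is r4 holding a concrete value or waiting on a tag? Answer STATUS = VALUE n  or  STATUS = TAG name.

STATUS = TAG Mul2

cycle 1: issue MUL r1<-Mul1 // r0:1,r1:Mul1,r2:4,r3:2,r4:7
cycle 2: issue MUL r3<-Mul2 // r0:1,r1:Mul1,r2:4,r3:Mul2,r4:7
cycle 3: issue SUB r1<-Add1 // r0:1,r1:Add1,r2:4,r3:Mul2,r4:7
cycle 4: issue ADD r3<-Add2 // r0:1,r1:Add1,r2:4,r3:Add2,r4:7
cycle 5: CDB Mul1=16; issue ADD r3<-Add3 // r0:1,r1:Add1,r2:4,r3:Add3,r4:7
cycle 6: CDB Add2=5; issue ADD r2<-Add2 // r0:1,r1:Add1,r2:Add2,r3:Add3,r4:7
cycle 7: CDB Add1=9; issue MUL r1<-Mul1 // r0:1,r1:Mul1,r2:Add2,r3:Add3,r4:7
cycle 8: CDB Add2=2; issue SUB r2<-Add1 // r0:1,r1:Mul1,r2:Add1,r3:Add3,r4:7
cycle 9: CDB Add3=9; stall // r0:1,r1:Mul1,r2:Add1,r3:9,r4:7
cycle 10: CDB Mul2=7; issue MUL r4<-Mul2 // r0:1,r1:Mul1,r2:Add1,r3:9,r4:Mul2
cycle 11: CDB Add1=2 // r0:1,r1:Mul1,r2:2,r3:9,r4:Mul2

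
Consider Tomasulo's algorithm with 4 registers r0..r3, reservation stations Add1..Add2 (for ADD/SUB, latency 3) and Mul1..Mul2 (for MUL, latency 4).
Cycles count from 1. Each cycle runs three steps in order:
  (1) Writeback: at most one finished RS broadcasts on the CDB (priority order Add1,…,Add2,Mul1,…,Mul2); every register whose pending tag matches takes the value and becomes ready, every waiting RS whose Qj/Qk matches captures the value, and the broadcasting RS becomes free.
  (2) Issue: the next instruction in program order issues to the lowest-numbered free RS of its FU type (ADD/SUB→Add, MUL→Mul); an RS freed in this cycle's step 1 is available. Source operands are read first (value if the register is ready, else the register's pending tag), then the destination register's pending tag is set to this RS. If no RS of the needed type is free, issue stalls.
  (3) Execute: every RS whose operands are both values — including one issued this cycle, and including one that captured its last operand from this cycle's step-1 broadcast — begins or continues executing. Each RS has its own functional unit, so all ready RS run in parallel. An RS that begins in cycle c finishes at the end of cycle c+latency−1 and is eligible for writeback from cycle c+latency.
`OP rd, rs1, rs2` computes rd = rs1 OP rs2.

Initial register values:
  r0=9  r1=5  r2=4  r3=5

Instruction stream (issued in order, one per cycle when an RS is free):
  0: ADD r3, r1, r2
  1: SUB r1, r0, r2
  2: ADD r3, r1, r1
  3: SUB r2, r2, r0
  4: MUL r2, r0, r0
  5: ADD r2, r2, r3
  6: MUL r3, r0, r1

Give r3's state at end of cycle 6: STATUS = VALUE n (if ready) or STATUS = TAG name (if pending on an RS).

c1: issue ADD r3<-Add1 | r0:9,r1:5,r2:4,r3:Add1
c2: issue SUB r1<-Add2 | r0:9,r1:Add2,r2:4,r3:Add1
c3: stall | r0:9,r1:Add2,r2:4,r3:Add1
c4: CDB Add1=9; issue ADD r3<-Add1 | r0:9,r1:Add2,r2:4,r3:Add1
c5: CDB Add2=5; issue SUB r2<-Add2 | r0:9,r1:5,r2:Add2,r3:Add1
c6: issue MUL r2<-Mul1 | r0:9,r1:5,r2:Mul1,r3:Add1

STATUS = TAG Add1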